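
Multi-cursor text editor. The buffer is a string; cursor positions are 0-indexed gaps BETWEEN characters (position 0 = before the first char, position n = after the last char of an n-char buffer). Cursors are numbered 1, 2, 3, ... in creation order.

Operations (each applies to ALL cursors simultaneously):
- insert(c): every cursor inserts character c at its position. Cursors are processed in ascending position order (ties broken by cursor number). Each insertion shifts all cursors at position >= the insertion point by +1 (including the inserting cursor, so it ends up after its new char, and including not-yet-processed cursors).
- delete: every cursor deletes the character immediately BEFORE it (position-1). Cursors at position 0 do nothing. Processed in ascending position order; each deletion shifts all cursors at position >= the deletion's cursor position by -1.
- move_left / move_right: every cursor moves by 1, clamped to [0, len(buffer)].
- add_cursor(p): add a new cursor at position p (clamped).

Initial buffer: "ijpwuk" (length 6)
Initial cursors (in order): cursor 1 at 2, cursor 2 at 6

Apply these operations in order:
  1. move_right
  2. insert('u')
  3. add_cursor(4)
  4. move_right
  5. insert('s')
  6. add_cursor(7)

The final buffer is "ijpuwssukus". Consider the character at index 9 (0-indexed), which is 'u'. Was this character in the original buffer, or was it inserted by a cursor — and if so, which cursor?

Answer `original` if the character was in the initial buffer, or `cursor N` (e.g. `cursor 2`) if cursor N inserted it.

After op 1 (move_right): buffer="ijpwuk" (len 6), cursors c1@3 c2@6, authorship ......
After op 2 (insert('u')): buffer="ijpuwuku" (len 8), cursors c1@4 c2@8, authorship ...1...2
After op 3 (add_cursor(4)): buffer="ijpuwuku" (len 8), cursors c1@4 c3@4 c2@8, authorship ...1...2
After op 4 (move_right): buffer="ijpuwuku" (len 8), cursors c1@5 c3@5 c2@8, authorship ...1...2
After op 5 (insert('s')): buffer="ijpuwssukus" (len 11), cursors c1@7 c3@7 c2@11, authorship ...1.13..22
After op 6 (add_cursor(7)): buffer="ijpuwssukus" (len 11), cursors c1@7 c3@7 c4@7 c2@11, authorship ...1.13..22
Authorship (.=original, N=cursor N): . . . 1 . 1 3 . . 2 2
Index 9: author = 2

Answer: cursor 2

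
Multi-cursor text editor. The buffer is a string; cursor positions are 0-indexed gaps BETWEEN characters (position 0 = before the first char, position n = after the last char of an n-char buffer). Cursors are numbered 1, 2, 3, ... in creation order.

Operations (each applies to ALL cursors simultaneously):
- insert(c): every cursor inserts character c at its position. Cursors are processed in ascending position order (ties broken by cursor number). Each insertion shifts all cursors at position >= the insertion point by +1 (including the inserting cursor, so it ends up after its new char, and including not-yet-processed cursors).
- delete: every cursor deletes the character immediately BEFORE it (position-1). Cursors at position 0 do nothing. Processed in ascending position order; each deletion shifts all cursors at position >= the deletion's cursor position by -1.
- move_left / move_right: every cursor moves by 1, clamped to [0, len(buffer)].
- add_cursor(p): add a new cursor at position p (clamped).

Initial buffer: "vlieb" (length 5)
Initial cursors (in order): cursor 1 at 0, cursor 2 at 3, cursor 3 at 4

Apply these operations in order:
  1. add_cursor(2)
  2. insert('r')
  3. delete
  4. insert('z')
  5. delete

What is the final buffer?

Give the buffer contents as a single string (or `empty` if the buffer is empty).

Answer: vlieb

Derivation:
After op 1 (add_cursor(2)): buffer="vlieb" (len 5), cursors c1@0 c4@2 c2@3 c3@4, authorship .....
After op 2 (insert('r')): buffer="rvlrirerb" (len 9), cursors c1@1 c4@4 c2@6 c3@8, authorship 1..4.2.3.
After op 3 (delete): buffer="vlieb" (len 5), cursors c1@0 c4@2 c2@3 c3@4, authorship .....
After op 4 (insert('z')): buffer="zvlzizezb" (len 9), cursors c1@1 c4@4 c2@6 c3@8, authorship 1..4.2.3.
After op 5 (delete): buffer="vlieb" (len 5), cursors c1@0 c4@2 c2@3 c3@4, authorship .....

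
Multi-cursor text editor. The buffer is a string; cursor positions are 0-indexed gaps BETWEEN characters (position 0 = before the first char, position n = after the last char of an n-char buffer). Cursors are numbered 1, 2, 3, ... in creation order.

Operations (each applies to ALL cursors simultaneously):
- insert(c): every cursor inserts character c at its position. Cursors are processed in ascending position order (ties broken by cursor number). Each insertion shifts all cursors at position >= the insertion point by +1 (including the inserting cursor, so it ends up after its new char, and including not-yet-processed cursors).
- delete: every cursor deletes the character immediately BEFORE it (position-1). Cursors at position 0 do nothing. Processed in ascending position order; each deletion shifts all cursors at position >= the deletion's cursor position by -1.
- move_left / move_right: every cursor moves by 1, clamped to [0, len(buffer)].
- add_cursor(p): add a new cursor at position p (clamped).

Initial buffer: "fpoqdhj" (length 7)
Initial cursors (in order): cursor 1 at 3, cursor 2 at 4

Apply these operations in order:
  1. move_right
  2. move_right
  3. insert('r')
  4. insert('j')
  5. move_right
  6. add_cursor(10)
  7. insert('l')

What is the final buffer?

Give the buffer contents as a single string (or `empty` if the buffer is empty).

After op 1 (move_right): buffer="fpoqdhj" (len 7), cursors c1@4 c2@5, authorship .......
After op 2 (move_right): buffer="fpoqdhj" (len 7), cursors c1@5 c2@6, authorship .......
After op 3 (insert('r')): buffer="fpoqdrhrj" (len 9), cursors c1@6 c2@8, authorship .....1.2.
After op 4 (insert('j')): buffer="fpoqdrjhrjj" (len 11), cursors c1@7 c2@10, authorship .....11.22.
After op 5 (move_right): buffer="fpoqdrjhrjj" (len 11), cursors c1@8 c2@11, authorship .....11.22.
After op 6 (add_cursor(10)): buffer="fpoqdrjhrjj" (len 11), cursors c1@8 c3@10 c2@11, authorship .....11.22.
After op 7 (insert('l')): buffer="fpoqdrjhlrjljl" (len 14), cursors c1@9 c3@12 c2@14, authorship .....11.1223.2

Answer: fpoqdrjhlrjljl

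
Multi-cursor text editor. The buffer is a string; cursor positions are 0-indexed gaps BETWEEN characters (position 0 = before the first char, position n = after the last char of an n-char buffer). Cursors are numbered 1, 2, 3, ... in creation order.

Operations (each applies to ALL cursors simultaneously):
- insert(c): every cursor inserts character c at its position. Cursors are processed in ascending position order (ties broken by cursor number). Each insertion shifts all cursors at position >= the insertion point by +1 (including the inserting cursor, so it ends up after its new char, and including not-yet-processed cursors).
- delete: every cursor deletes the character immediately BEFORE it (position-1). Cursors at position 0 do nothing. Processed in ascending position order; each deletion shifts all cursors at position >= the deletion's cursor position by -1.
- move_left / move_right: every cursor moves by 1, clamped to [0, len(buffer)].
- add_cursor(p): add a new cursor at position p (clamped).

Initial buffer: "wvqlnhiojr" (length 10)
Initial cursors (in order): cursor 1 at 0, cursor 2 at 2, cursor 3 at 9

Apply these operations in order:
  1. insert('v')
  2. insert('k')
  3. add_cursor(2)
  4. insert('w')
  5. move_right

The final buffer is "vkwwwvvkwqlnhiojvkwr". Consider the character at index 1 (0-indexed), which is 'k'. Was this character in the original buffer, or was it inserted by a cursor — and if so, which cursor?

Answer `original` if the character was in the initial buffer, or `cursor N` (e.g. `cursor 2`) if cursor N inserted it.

Answer: cursor 1

Derivation:
After op 1 (insert('v')): buffer="vwvvqlnhiojvr" (len 13), cursors c1@1 c2@4 c3@12, authorship 1..2.......3.
After op 2 (insert('k')): buffer="vkwvvkqlnhiojvkr" (len 16), cursors c1@2 c2@6 c3@15, authorship 11..22.......33.
After op 3 (add_cursor(2)): buffer="vkwvvkqlnhiojvkr" (len 16), cursors c1@2 c4@2 c2@6 c3@15, authorship 11..22.......33.
After op 4 (insert('w')): buffer="vkwwwvvkwqlnhiojvkwr" (len 20), cursors c1@4 c4@4 c2@9 c3@19, authorship 1114..222.......333.
After op 5 (move_right): buffer="vkwwwvvkwqlnhiojvkwr" (len 20), cursors c1@5 c4@5 c2@10 c3@20, authorship 1114..222.......333.
Authorship (.=original, N=cursor N): 1 1 1 4 . . 2 2 2 . . . . . . . 3 3 3 .
Index 1: author = 1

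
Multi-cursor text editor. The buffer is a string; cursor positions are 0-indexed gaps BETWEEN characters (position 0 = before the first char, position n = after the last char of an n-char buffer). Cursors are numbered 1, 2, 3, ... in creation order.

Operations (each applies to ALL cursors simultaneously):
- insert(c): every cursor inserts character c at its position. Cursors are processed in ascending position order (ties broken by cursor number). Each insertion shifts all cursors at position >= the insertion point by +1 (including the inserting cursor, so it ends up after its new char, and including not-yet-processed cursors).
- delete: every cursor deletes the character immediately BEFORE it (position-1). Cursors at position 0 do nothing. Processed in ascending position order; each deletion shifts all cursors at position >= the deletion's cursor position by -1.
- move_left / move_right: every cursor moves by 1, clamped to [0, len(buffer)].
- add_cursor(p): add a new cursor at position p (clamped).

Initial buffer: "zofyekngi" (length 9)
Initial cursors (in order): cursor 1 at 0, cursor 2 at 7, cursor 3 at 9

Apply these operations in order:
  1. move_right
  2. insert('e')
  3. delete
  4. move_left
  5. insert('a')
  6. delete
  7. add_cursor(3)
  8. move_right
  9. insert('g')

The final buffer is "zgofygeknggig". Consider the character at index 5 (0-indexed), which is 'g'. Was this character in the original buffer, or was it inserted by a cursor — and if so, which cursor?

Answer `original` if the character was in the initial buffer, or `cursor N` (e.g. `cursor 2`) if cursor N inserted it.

Answer: cursor 4

Derivation:
After op 1 (move_right): buffer="zofyekngi" (len 9), cursors c1@1 c2@8 c3@9, authorship .........
After op 2 (insert('e')): buffer="zeofyekngeie" (len 12), cursors c1@2 c2@10 c3@12, authorship .1.......2.3
After op 3 (delete): buffer="zofyekngi" (len 9), cursors c1@1 c2@8 c3@9, authorship .........
After op 4 (move_left): buffer="zofyekngi" (len 9), cursors c1@0 c2@7 c3@8, authorship .........
After op 5 (insert('a')): buffer="azofyeknagai" (len 12), cursors c1@1 c2@9 c3@11, authorship 1.......2.3.
After op 6 (delete): buffer="zofyekngi" (len 9), cursors c1@0 c2@7 c3@8, authorship .........
After op 7 (add_cursor(3)): buffer="zofyekngi" (len 9), cursors c1@0 c4@3 c2@7 c3@8, authorship .........
After op 8 (move_right): buffer="zofyekngi" (len 9), cursors c1@1 c4@4 c2@8 c3@9, authorship .........
After op 9 (insert('g')): buffer="zgofygeknggig" (len 13), cursors c1@2 c4@6 c2@11 c3@13, authorship .1...4....2.3
Authorship (.=original, N=cursor N): . 1 . . . 4 . . . . 2 . 3
Index 5: author = 4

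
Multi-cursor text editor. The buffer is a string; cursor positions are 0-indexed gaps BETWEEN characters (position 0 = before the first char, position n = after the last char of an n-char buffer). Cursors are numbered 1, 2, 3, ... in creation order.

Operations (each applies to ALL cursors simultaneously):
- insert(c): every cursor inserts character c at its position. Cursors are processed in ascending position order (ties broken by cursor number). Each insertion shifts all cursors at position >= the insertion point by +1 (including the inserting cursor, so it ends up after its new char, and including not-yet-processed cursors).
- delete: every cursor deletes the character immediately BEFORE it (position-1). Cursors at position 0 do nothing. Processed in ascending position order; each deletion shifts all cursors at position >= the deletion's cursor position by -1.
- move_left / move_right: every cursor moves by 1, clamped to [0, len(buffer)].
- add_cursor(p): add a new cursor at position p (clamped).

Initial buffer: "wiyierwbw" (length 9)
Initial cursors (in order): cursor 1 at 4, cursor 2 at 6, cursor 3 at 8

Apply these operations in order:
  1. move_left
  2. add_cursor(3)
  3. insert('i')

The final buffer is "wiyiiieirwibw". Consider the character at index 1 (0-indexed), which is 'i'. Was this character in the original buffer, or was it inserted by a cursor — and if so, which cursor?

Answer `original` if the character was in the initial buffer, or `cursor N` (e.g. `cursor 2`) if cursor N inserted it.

After op 1 (move_left): buffer="wiyierwbw" (len 9), cursors c1@3 c2@5 c3@7, authorship .........
After op 2 (add_cursor(3)): buffer="wiyierwbw" (len 9), cursors c1@3 c4@3 c2@5 c3@7, authorship .........
After op 3 (insert('i')): buffer="wiyiiieirwibw" (len 13), cursors c1@5 c4@5 c2@8 c3@11, authorship ...14..2..3..
Authorship (.=original, N=cursor N): . . . 1 4 . . 2 . . 3 . .
Index 1: author = original

Answer: original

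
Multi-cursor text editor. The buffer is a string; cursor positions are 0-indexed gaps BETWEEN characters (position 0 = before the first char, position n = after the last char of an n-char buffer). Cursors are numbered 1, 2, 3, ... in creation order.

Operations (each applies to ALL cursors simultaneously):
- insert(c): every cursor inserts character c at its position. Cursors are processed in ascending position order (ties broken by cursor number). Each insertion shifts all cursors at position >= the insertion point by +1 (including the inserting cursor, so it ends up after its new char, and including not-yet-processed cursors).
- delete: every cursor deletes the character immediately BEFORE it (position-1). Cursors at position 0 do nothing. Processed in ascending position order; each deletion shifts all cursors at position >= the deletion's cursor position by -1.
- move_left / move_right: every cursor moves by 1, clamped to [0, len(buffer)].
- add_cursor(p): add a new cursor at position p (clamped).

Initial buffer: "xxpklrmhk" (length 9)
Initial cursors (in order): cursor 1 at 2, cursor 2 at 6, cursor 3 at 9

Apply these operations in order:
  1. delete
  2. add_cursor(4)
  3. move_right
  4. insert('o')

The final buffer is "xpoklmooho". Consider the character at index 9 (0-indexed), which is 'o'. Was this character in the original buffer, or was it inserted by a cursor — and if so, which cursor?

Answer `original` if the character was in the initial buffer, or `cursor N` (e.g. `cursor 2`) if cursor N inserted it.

After op 1 (delete): buffer="xpklmh" (len 6), cursors c1@1 c2@4 c3@6, authorship ......
After op 2 (add_cursor(4)): buffer="xpklmh" (len 6), cursors c1@1 c2@4 c4@4 c3@6, authorship ......
After op 3 (move_right): buffer="xpklmh" (len 6), cursors c1@2 c2@5 c4@5 c3@6, authorship ......
After op 4 (insert('o')): buffer="xpoklmooho" (len 10), cursors c1@3 c2@8 c4@8 c3@10, authorship ..1...24.3
Authorship (.=original, N=cursor N): . . 1 . . . 2 4 . 3
Index 9: author = 3

Answer: cursor 3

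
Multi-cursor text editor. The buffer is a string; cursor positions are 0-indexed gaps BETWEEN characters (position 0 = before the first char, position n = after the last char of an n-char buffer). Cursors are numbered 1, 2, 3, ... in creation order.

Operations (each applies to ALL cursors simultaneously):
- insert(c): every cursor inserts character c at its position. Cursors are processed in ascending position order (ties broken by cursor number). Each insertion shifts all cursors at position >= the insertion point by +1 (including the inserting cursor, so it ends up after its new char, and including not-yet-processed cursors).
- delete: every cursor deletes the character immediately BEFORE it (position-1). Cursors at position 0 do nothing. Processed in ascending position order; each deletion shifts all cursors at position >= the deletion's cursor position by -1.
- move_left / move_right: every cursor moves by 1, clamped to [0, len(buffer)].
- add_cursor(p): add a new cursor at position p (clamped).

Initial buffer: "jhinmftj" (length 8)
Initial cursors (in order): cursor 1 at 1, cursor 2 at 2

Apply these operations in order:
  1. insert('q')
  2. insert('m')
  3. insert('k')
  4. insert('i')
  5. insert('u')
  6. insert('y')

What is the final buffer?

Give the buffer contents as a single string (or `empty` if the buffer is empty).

After op 1 (insert('q')): buffer="jqhqinmftj" (len 10), cursors c1@2 c2@4, authorship .1.2......
After op 2 (insert('m')): buffer="jqmhqminmftj" (len 12), cursors c1@3 c2@6, authorship .11.22......
After op 3 (insert('k')): buffer="jqmkhqmkinmftj" (len 14), cursors c1@4 c2@8, authorship .111.222......
After op 4 (insert('i')): buffer="jqmkihqmkiinmftj" (len 16), cursors c1@5 c2@10, authorship .1111.2222......
After op 5 (insert('u')): buffer="jqmkiuhqmkiuinmftj" (len 18), cursors c1@6 c2@12, authorship .11111.22222......
After op 6 (insert('y')): buffer="jqmkiuyhqmkiuyinmftj" (len 20), cursors c1@7 c2@14, authorship .111111.222222......

Answer: jqmkiuyhqmkiuyinmftj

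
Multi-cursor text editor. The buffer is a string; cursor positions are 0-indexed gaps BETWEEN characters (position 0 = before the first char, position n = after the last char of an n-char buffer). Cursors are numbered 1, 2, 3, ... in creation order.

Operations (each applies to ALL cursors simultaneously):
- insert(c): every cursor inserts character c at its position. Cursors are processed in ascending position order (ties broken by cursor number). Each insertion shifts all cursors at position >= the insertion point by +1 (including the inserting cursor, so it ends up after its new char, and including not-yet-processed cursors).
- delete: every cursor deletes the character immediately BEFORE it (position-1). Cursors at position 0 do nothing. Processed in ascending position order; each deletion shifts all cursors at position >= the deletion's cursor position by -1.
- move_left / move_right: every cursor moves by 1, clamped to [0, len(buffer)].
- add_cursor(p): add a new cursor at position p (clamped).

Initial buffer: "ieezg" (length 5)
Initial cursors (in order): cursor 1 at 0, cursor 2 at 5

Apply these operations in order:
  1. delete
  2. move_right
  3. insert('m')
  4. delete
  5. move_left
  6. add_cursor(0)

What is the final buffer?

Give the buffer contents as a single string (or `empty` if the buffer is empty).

Answer: ieez

Derivation:
After op 1 (delete): buffer="ieez" (len 4), cursors c1@0 c2@4, authorship ....
After op 2 (move_right): buffer="ieez" (len 4), cursors c1@1 c2@4, authorship ....
After op 3 (insert('m')): buffer="imeezm" (len 6), cursors c1@2 c2@6, authorship .1...2
After op 4 (delete): buffer="ieez" (len 4), cursors c1@1 c2@4, authorship ....
After op 5 (move_left): buffer="ieez" (len 4), cursors c1@0 c2@3, authorship ....
After op 6 (add_cursor(0)): buffer="ieez" (len 4), cursors c1@0 c3@0 c2@3, authorship ....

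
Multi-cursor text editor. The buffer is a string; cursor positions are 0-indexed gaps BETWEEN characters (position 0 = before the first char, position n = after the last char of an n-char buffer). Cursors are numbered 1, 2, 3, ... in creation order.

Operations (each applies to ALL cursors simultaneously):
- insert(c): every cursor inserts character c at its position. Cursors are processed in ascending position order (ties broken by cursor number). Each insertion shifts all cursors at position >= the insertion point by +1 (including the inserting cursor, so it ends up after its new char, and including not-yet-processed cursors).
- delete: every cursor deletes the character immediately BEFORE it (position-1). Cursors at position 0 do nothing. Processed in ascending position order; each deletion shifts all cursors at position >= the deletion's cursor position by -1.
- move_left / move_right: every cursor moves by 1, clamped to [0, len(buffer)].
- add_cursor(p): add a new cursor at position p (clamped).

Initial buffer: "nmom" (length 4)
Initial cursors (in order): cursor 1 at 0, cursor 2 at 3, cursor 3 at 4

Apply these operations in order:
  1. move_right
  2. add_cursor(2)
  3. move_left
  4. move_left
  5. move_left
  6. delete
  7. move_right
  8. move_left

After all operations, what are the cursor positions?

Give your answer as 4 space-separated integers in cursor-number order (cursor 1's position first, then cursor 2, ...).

Answer: 0 0 0 0

Derivation:
After op 1 (move_right): buffer="nmom" (len 4), cursors c1@1 c2@4 c3@4, authorship ....
After op 2 (add_cursor(2)): buffer="nmom" (len 4), cursors c1@1 c4@2 c2@4 c3@4, authorship ....
After op 3 (move_left): buffer="nmom" (len 4), cursors c1@0 c4@1 c2@3 c3@3, authorship ....
After op 4 (move_left): buffer="nmom" (len 4), cursors c1@0 c4@0 c2@2 c3@2, authorship ....
After op 5 (move_left): buffer="nmom" (len 4), cursors c1@0 c4@0 c2@1 c3@1, authorship ....
After op 6 (delete): buffer="mom" (len 3), cursors c1@0 c2@0 c3@0 c4@0, authorship ...
After op 7 (move_right): buffer="mom" (len 3), cursors c1@1 c2@1 c3@1 c4@1, authorship ...
After op 8 (move_left): buffer="mom" (len 3), cursors c1@0 c2@0 c3@0 c4@0, authorship ...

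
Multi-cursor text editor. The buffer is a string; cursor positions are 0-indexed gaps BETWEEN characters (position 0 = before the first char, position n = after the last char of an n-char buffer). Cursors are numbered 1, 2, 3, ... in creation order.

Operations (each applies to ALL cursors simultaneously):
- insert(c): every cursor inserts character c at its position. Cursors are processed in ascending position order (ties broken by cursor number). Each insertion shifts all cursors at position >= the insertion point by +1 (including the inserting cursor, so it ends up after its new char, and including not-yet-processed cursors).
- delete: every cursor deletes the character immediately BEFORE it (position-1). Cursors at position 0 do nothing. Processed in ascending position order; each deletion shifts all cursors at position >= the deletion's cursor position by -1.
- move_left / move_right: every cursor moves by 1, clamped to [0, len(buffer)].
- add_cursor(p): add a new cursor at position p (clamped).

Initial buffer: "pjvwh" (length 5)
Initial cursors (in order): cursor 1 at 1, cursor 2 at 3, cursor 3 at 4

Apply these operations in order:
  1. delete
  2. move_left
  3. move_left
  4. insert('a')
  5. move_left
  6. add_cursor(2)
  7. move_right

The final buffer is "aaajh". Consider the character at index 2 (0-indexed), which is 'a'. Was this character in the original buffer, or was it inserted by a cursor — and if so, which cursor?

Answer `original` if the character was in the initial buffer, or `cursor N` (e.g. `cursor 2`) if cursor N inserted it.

Answer: cursor 3

Derivation:
After op 1 (delete): buffer="jh" (len 2), cursors c1@0 c2@1 c3@1, authorship ..
After op 2 (move_left): buffer="jh" (len 2), cursors c1@0 c2@0 c3@0, authorship ..
After op 3 (move_left): buffer="jh" (len 2), cursors c1@0 c2@0 c3@0, authorship ..
After op 4 (insert('a')): buffer="aaajh" (len 5), cursors c1@3 c2@3 c3@3, authorship 123..
After op 5 (move_left): buffer="aaajh" (len 5), cursors c1@2 c2@2 c3@2, authorship 123..
After op 6 (add_cursor(2)): buffer="aaajh" (len 5), cursors c1@2 c2@2 c3@2 c4@2, authorship 123..
After op 7 (move_right): buffer="aaajh" (len 5), cursors c1@3 c2@3 c3@3 c4@3, authorship 123..
Authorship (.=original, N=cursor N): 1 2 3 . .
Index 2: author = 3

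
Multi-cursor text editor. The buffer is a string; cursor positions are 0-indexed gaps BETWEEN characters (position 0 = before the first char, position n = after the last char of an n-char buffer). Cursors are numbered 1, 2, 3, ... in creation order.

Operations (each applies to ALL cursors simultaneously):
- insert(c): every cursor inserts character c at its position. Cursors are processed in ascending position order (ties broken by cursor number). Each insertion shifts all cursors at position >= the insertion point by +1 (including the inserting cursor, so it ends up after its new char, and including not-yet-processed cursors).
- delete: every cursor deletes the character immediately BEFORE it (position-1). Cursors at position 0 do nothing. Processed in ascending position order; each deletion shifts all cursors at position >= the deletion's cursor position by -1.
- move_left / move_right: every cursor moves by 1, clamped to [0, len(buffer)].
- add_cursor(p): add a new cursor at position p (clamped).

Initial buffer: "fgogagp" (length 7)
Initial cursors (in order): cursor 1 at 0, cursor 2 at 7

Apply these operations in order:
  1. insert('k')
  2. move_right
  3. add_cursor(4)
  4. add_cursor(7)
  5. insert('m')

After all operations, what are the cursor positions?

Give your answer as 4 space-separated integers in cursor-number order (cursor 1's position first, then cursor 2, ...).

After op 1 (insert('k')): buffer="kfgogagpk" (len 9), cursors c1@1 c2@9, authorship 1.......2
After op 2 (move_right): buffer="kfgogagpk" (len 9), cursors c1@2 c2@9, authorship 1.......2
After op 3 (add_cursor(4)): buffer="kfgogagpk" (len 9), cursors c1@2 c3@4 c2@9, authorship 1.......2
After op 4 (add_cursor(7)): buffer="kfgogagpk" (len 9), cursors c1@2 c3@4 c4@7 c2@9, authorship 1.......2
After op 5 (insert('m')): buffer="kfmgomgagmpkm" (len 13), cursors c1@3 c3@6 c4@10 c2@13, authorship 1.1..3...4.22

Answer: 3 13 6 10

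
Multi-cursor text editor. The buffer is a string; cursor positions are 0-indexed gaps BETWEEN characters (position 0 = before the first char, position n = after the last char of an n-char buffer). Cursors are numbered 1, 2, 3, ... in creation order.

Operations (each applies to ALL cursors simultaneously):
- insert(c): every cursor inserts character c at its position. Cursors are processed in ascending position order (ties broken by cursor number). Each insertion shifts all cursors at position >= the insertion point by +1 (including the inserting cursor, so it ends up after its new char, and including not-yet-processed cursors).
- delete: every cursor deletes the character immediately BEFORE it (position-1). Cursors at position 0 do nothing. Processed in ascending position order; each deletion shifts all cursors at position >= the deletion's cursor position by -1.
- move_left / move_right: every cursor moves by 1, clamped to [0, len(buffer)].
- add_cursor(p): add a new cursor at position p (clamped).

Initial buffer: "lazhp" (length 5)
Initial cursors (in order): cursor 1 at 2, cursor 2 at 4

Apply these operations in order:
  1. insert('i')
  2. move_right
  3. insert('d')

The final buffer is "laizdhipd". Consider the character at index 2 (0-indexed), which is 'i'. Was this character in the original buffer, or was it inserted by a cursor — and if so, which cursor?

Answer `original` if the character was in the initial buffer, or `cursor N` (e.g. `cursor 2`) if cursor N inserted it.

After op 1 (insert('i')): buffer="laizhip" (len 7), cursors c1@3 c2@6, authorship ..1..2.
After op 2 (move_right): buffer="laizhip" (len 7), cursors c1@4 c2@7, authorship ..1..2.
After op 3 (insert('d')): buffer="laizdhipd" (len 9), cursors c1@5 c2@9, authorship ..1.1.2.2
Authorship (.=original, N=cursor N): . . 1 . 1 . 2 . 2
Index 2: author = 1

Answer: cursor 1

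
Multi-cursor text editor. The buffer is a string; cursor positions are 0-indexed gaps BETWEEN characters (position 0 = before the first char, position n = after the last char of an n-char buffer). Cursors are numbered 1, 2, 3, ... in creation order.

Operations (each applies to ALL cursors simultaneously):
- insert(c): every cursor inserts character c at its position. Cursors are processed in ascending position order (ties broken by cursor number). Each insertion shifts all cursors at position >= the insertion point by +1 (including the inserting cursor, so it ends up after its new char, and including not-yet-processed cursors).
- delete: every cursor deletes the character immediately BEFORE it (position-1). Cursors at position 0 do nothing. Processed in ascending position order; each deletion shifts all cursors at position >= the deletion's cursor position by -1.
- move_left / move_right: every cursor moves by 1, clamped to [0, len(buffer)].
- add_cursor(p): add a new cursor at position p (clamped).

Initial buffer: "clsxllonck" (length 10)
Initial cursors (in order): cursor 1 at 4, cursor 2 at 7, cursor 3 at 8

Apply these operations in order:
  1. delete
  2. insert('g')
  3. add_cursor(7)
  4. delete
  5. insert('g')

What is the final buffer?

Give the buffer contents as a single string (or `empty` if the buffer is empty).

Answer: clsglgggck

Derivation:
After op 1 (delete): buffer="clsllck" (len 7), cursors c1@3 c2@5 c3@5, authorship .......
After op 2 (insert('g')): buffer="clsgllggck" (len 10), cursors c1@4 c2@8 c3@8, authorship ...1..23..
After op 3 (add_cursor(7)): buffer="clsgllggck" (len 10), cursors c1@4 c4@7 c2@8 c3@8, authorship ...1..23..
After op 4 (delete): buffer="clslck" (len 6), cursors c1@3 c2@4 c3@4 c4@4, authorship ......
After op 5 (insert('g')): buffer="clsglgggck" (len 10), cursors c1@4 c2@8 c3@8 c4@8, authorship ...1.234..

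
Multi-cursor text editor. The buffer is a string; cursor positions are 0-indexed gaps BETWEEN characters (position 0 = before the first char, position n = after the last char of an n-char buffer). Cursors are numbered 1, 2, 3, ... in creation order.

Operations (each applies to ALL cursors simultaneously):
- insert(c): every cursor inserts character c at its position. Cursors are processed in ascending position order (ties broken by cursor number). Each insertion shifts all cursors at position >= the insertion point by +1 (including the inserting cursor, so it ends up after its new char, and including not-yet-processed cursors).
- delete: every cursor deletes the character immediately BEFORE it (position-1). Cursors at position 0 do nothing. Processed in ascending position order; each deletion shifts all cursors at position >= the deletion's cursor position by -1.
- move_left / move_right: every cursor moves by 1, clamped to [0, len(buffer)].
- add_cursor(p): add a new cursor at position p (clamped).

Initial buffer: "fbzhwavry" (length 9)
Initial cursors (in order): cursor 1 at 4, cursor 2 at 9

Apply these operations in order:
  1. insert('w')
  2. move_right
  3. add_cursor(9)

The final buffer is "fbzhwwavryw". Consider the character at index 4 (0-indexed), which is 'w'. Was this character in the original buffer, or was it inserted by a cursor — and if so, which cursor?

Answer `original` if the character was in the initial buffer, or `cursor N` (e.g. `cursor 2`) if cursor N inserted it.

Answer: cursor 1

Derivation:
After op 1 (insert('w')): buffer="fbzhwwavryw" (len 11), cursors c1@5 c2@11, authorship ....1.....2
After op 2 (move_right): buffer="fbzhwwavryw" (len 11), cursors c1@6 c2@11, authorship ....1.....2
After op 3 (add_cursor(9)): buffer="fbzhwwavryw" (len 11), cursors c1@6 c3@9 c2@11, authorship ....1.....2
Authorship (.=original, N=cursor N): . . . . 1 . . . . . 2
Index 4: author = 1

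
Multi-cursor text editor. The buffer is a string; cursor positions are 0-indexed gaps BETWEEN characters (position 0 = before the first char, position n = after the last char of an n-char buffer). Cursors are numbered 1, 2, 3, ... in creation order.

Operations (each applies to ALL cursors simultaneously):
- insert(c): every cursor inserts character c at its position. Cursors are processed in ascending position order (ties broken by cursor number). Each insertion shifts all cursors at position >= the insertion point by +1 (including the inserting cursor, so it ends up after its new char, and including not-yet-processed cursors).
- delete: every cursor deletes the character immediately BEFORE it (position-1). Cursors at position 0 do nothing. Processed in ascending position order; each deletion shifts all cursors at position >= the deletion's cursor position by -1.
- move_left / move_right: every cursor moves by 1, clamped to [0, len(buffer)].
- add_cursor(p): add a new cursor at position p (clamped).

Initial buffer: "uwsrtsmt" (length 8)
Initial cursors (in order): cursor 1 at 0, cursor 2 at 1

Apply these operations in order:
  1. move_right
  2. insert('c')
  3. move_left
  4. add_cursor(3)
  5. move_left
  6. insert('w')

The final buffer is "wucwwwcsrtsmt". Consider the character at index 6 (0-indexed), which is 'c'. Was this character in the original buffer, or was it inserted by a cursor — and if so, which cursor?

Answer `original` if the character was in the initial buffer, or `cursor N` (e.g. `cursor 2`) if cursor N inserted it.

Answer: cursor 2

Derivation:
After op 1 (move_right): buffer="uwsrtsmt" (len 8), cursors c1@1 c2@2, authorship ........
After op 2 (insert('c')): buffer="ucwcsrtsmt" (len 10), cursors c1@2 c2@4, authorship .1.2......
After op 3 (move_left): buffer="ucwcsrtsmt" (len 10), cursors c1@1 c2@3, authorship .1.2......
After op 4 (add_cursor(3)): buffer="ucwcsrtsmt" (len 10), cursors c1@1 c2@3 c3@3, authorship .1.2......
After op 5 (move_left): buffer="ucwcsrtsmt" (len 10), cursors c1@0 c2@2 c3@2, authorship .1.2......
After op 6 (insert('w')): buffer="wucwwwcsrtsmt" (len 13), cursors c1@1 c2@5 c3@5, authorship 1.123.2......
Authorship (.=original, N=cursor N): 1 . 1 2 3 . 2 . . . . . .
Index 6: author = 2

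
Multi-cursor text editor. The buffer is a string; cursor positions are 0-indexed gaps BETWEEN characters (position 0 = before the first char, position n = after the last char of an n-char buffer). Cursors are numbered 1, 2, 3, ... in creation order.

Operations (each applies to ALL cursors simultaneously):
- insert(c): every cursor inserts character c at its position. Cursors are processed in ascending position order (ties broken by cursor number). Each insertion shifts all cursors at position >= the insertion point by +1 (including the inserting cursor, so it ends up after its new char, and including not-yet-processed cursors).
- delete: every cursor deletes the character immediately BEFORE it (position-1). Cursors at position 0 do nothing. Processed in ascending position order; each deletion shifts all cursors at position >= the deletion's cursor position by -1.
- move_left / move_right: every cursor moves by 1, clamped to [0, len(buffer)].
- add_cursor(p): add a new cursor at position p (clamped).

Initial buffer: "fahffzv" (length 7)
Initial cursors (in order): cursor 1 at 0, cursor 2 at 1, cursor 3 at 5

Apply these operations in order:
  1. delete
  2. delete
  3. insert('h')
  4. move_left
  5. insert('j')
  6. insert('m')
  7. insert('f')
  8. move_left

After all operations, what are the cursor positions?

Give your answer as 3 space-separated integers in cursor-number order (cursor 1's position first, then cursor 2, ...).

Answer: 6 6 12

Derivation:
After op 1 (delete): buffer="ahfzv" (len 5), cursors c1@0 c2@0 c3@3, authorship .....
After op 2 (delete): buffer="ahzv" (len 4), cursors c1@0 c2@0 c3@2, authorship ....
After op 3 (insert('h')): buffer="hhahhzv" (len 7), cursors c1@2 c2@2 c3@5, authorship 12..3..
After op 4 (move_left): buffer="hhahhzv" (len 7), cursors c1@1 c2@1 c3@4, authorship 12..3..
After op 5 (insert('j')): buffer="hjjhahjhzv" (len 10), cursors c1@3 c2@3 c3@7, authorship 1122..33..
After op 6 (insert('m')): buffer="hjjmmhahjmhzv" (len 13), cursors c1@5 c2@5 c3@10, authorship 112122..333..
After op 7 (insert('f')): buffer="hjjmmffhahjmfhzv" (len 16), cursors c1@7 c2@7 c3@13, authorship 11212122..3333..
After op 8 (move_left): buffer="hjjmmffhahjmfhzv" (len 16), cursors c1@6 c2@6 c3@12, authorship 11212122..3333..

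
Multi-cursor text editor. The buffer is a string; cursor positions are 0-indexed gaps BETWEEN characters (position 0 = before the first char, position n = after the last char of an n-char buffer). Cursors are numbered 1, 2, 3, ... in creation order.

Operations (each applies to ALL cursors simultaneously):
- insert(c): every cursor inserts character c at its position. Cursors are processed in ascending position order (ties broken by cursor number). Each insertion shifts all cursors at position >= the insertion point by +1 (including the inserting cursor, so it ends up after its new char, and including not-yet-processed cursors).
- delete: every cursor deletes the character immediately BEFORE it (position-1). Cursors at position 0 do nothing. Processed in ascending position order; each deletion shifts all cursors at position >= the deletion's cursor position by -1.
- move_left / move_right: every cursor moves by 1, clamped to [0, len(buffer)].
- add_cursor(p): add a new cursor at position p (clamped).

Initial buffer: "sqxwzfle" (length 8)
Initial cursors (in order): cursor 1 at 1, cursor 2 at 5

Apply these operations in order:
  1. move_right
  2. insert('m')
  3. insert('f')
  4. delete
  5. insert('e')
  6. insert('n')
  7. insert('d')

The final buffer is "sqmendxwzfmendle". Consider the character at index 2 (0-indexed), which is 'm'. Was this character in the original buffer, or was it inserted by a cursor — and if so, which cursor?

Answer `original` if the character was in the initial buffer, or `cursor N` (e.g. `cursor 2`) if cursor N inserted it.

Answer: cursor 1

Derivation:
After op 1 (move_right): buffer="sqxwzfle" (len 8), cursors c1@2 c2@6, authorship ........
After op 2 (insert('m')): buffer="sqmxwzfmle" (len 10), cursors c1@3 c2@8, authorship ..1....2..
After op 3 (insert('f')): buffer="sqmfxwzfmfle" (len 12), cursors c1@4 c2@10, authorship ..11....22..
After op 4 (delete): buffer="sqmxwzfmle" (len 10), cursors c1@3 c2@8, authorship ..1....2..
After op 5 (insert('e')): buffer="sqmexwzfmele" (len 12), cursors c1@4 c2@10, authorship ..11....22..
After op 6 (insert('n')): buffer="sqmenxwzfmenle" (len 14), cursors c1@5 c2@12, authorship ..111....222..
After op 7 (insert('d')): buffer="sqmendxwzfmendle" (len 16), cursors c1@6 c2@14, authorship ..1111....2222..
Authorship (.=original, N=cursor N): . . 1 1 1 1 . . . . 2 2 2 2 . .
Index 2: author = 1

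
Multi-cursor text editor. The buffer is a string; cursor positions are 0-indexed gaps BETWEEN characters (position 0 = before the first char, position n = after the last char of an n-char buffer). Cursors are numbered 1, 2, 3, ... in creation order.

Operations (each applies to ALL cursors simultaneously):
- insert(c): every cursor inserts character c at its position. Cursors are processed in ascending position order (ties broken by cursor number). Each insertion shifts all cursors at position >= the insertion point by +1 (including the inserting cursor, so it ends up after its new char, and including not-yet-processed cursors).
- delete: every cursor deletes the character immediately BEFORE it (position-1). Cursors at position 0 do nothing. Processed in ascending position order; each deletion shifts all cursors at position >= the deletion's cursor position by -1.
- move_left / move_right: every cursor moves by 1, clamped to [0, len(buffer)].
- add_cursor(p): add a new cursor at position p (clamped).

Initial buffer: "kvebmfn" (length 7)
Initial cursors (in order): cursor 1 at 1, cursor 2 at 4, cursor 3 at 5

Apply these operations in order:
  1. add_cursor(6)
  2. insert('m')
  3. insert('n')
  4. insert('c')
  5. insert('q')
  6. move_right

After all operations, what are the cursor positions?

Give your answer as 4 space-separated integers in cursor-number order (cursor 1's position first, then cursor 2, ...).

Answer: 6 13 18 23

Derivation:
After op 1 (add_cursor(6)): buffer="kvebmfn" (len 7), cursors c1@1 c2@4 c3@5 c4@6, authorship .......
After op 2 (insert('m')): buffer="kmvebmmmfmn" (len 11), cursors c1@2 c2@6 c3@8 c4@10, authorship .1...2.3.4.
After op 3 (insert('n')): buffer="kmnvebmnmmnfmnn" (len 15), cursors c1@3 c2@8 c3@11 c4@14, authorship .11...22.33.44.
After op 4 (insert('c')): buffer="kmncvebmncmmncfmncn" (len 19), cursors c1@4 c2@10 c3@14 c4@18, authorship .111...222.333.444.
After op 5 (insert('q')): buffer="kmncqvebmncqmmncqfmncqn" (len 23), cursors c1@5 c2@12 c3@17 c4@22, authorship .1111...2222.3333.4444.
After op 6 (move_right): buffer="kmncqvebmncqmmncqfmncqn" (len 23), cursors c1@6 c2@13 c3@18 c4@23, authorship .1111...2222.3333.4444.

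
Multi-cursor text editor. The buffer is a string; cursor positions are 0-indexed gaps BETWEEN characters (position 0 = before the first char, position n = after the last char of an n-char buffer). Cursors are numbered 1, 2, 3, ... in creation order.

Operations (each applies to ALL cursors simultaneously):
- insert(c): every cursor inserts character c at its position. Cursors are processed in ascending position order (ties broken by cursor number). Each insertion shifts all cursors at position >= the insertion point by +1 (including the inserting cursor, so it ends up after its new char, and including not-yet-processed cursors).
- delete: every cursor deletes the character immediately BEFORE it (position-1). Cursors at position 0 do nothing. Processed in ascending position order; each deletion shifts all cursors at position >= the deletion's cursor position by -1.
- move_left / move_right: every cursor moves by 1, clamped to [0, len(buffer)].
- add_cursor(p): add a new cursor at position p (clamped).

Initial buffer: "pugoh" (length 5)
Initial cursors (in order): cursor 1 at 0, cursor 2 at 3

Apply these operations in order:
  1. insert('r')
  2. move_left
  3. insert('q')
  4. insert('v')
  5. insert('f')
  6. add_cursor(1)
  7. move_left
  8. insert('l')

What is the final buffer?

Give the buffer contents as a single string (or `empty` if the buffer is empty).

After op 1 (insert('r')): buffer="rpugroh" (len 7), cursors c1@1 c2@5, authorship 1...2..
After op 2 (move_left): buffer="rpugroh" (len 7), cursors c1@0 c2@4, authorship 1...2..
After op 3 (insert('q')): buffer="qrpugqroh" (len 9), cursors c1@1 c2@6, authorship 11...22..
After op 4 (insert('v')): buffer="qvrpugqvroh" (len 11), cursors c1@2 c2@8, authorship 111...222..
After op 5 (insert('f')): buffer="qvfrpugqvfroh" (len 13), cursors c1@3 c2@10, authorship 1111...2222..
After op 6 (add_cursor(1)): buffer="qvfrpugqvfroh" (len 13), cursors c3@1 c1@3 c2@10, authorship 1111...2222..
After op 7 (move_left): buffer="qvfrpugqvfroh" (len 13), cursors c3@0 c1@2 c2@9, authorship 1111...2222..
After op 8 (insert('l')): buffer="lqvlfrpugqvlfroh" (len 16), cursors c3@1 c1@4 c2@12, authorship 311111...22222..

Answer: lqvlfrpugqvlfroh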